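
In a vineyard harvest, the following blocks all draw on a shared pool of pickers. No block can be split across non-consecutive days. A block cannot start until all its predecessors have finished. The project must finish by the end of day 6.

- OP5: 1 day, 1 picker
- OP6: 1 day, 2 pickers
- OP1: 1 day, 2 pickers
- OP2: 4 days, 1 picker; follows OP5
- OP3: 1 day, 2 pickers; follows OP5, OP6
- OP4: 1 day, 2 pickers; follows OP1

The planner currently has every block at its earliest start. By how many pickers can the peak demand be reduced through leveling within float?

2

Early-start peak: d1:5  d2:5  d3:1  d4:1  d5:1  d6:0 ⇒ 5.
Leveled (OP5@1, OP6@1, OP1@2, OP2@2, OP3@3, OP4@4): d1:3  d2:3  d3:3  d4:3  d5:1  d6:0 ⇒ 3.
Reduction 5 − 3 = 2.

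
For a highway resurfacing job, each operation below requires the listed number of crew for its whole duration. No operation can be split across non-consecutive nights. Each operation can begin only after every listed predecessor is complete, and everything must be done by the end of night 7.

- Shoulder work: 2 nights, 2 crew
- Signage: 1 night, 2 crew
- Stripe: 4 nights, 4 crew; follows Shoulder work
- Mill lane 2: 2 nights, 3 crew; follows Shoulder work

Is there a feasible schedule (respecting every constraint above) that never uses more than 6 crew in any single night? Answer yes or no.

no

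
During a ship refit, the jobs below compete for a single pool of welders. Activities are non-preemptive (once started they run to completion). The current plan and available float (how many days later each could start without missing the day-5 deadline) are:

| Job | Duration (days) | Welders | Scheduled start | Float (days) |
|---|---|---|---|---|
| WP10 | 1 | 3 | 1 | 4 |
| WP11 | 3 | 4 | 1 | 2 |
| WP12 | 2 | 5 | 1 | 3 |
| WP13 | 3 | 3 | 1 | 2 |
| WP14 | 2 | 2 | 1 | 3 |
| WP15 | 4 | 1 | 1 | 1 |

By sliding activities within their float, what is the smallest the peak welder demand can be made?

Early-start (WP10@1, WP11@1, WP12@1, WP13@1, WP14@1, WP15@1) gives peak 18: d1:18  d2:15  d3:8  d4:1  d5:0.
Shift WP12→4, WP13→3, WP15→2.
Schedule WP10@1, WP11@1, WP12@4, WP13@3, WP14@1, WP15@2: d1:9  d2:7  d3:8  d4:9  d5:9 — peak 9.
Total welder-days = 42 over 5 days ⇒ peak ≥ ⌈42/5⌉ = 9, so 9 is optimal.

9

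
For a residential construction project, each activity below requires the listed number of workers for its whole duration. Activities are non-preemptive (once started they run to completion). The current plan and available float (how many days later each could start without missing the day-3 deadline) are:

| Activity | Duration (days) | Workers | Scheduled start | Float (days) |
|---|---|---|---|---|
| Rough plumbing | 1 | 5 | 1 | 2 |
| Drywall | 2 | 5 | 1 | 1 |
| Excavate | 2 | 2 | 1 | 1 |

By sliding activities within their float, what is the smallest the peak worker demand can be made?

Early-start (Rough plumbing@1, Drywall@1, Excavate@1) gives peak 12: d1:12  d2:7  d3:0.
Shift Drywall→2.
Schedule Rough plumbing@1, Drywall@2, Excavate@1: d1:7  d2:7  d3:5 — peak 7.
Total worker-days = 19 over 3 days ⇒ peak ≥ ⌈19/3⌉ = 7, so 7 is optimal.

7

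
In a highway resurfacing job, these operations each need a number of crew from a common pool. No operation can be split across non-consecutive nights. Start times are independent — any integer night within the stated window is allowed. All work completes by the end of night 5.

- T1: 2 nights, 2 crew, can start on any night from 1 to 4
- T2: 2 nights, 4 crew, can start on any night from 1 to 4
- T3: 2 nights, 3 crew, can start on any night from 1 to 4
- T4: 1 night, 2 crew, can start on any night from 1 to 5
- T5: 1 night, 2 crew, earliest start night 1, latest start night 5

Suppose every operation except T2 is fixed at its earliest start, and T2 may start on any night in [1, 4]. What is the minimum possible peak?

9

T2@1: n1:13  n2:9  n3:0  n4:0  n5:0 → peak 13
T2@2: n1:9  n2:9  n3:4  n4:0  n5:0 → peak 9
T2@3: n1:9  n2:5  n3:4  n4:4  n5:0 → peak 9
T2@4: n1:9  n2:5  n3:0  n4:4  n5:4 → peak 9
Best is T2@2, peak 9.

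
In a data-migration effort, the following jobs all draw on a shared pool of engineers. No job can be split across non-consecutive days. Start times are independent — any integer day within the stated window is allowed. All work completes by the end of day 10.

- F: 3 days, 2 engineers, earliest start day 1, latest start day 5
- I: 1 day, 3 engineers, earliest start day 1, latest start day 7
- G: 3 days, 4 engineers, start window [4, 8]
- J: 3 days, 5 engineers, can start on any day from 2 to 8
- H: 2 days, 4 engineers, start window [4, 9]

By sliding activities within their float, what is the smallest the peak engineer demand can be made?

6

Early-start (F@1, I@1, G@4, J@2, H@4) gives peak 13: d1:5  d2:7  d3:7  d4:13  d5:8  d6:4  d7:0  d8:0  d9:0  d10:0.
Shift F→5, G→5, H→8.
Schedule F@5, I@1, G@5, J@2, H@8: d1:3  d2:5  d3:5  d4:5  d5:6  d6:6  d7:6  d8:4  d9:4  d10:0 — peak 6.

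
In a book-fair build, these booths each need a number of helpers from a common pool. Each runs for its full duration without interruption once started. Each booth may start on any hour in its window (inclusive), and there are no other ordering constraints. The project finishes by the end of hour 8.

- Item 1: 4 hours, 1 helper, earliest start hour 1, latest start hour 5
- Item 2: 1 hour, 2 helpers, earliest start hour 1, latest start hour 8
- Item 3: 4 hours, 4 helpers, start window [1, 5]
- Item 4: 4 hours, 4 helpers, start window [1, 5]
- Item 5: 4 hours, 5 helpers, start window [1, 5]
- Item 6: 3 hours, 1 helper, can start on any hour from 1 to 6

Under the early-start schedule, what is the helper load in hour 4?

14

At early start, hour 4 has: Item 1, Item 3, Item 4, Item 5.
Demand: 1 + 4 + 4 + 5 = 14.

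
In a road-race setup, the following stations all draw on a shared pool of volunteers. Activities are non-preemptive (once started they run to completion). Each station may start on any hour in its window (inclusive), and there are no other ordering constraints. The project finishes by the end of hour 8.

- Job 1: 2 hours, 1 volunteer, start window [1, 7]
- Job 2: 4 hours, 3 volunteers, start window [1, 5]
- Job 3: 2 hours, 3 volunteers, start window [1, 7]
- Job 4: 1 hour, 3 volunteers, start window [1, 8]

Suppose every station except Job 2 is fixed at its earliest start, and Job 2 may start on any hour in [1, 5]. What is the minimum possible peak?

Job 2@1: h1:10  h2:7  h3:3  h4:3  h5:0  h6:0  h7:0  h8:0 → peak 10
Job 2@2: h1:7  h2:7  h3:3  h4:3  h5:3  h6:0  h7:0  h8:0 → peak 7
Job 2@3: h1:7  h2:4  h3:3  h4:3  h5:3  h6:3  h7:0  h8:0 → peak 7
Job 2@4: h1:7  h2:4  h3:0  h4:3  h5:3  h6:3  h7:3  h8:0 → peak 7
Job 2@5: h1:7  h2:4  h3:0  h4:0  h5:3  h6:3  h7:3  h8:3 → peak 7
Best is Job 2@2, peak 7.

7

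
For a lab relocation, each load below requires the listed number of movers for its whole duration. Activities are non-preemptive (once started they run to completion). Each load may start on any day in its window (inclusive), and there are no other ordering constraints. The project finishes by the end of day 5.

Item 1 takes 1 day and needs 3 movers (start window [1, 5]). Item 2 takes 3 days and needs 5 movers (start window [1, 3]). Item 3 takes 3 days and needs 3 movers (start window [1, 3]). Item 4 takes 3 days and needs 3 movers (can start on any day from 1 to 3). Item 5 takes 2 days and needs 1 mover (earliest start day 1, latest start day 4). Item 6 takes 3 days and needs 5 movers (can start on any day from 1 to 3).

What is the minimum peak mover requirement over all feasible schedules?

Early-start (Item 1@1, Item 2@1, Item 3@1, Item 4@1, Item 5@1, Item 6@1) gives peak 20: d1:20  d2:17  d3:16  d4:0  d5:0.
Shift Item 6→3.
Schedule Item 1@1, Item 2@1, Item 3@1, Item 4@1, Item 5@1, Item 6@3: d1:15  d2:12  d3:16  d4:5  d5:5 — peak 16.

16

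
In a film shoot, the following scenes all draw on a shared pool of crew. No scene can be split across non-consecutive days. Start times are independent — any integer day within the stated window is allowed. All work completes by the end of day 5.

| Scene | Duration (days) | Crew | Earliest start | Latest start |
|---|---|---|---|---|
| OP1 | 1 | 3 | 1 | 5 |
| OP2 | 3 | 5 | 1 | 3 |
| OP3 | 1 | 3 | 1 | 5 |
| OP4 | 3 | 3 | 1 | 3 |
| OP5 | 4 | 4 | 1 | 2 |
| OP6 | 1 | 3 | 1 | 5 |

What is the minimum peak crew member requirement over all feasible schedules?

12

Early-start (OP1@1, OP2@1, OP3@1, OP4@1, OP5@1, OP6@1) gives peak 21: d1:21  d2:12  d3:12  d4:4  d5:0.
Shift OP4→2, OP5→2, OP6→4.
Schedule OP1@1, OP2@1, OP3@1, OP4@2, OP5@2, OP6@4: d1:11  d2:12  d3:12  d4:10  d5:4 — peak 12.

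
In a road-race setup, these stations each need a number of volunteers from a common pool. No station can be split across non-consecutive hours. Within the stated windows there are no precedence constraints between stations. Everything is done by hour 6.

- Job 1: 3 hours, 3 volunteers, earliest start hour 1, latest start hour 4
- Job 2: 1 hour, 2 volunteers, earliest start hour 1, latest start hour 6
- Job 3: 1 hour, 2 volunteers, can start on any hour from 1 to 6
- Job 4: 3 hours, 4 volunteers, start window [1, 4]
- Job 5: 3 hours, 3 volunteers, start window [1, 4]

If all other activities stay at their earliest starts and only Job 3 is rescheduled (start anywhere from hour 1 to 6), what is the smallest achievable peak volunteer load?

Job 3@1: h1:14  h2:10  h3:10  h4:0  h5:0  h6:0 → peak 14
Job 3@2: h1:12  h2:12  h3:10  h4:0  h5:0  h6:0 → peak 12
Job 3@3: h1:12  h2:10  h3:12  h4:0  h5:0  h6:0 → peak 12
Job 3@4: h1:12  h2:10  h3:10  h4:2  h5:0  h6:0 → peak 12
Job 3@5: h1:12  h2:10  h3:10  h4:0  h5:2  h6:0 → peak 12
Job 3@6: h1:12  h2:10  h3:10  h4:0  h5:0  h6:2 → peak 12
Best is Job 3@2, peak 12.

12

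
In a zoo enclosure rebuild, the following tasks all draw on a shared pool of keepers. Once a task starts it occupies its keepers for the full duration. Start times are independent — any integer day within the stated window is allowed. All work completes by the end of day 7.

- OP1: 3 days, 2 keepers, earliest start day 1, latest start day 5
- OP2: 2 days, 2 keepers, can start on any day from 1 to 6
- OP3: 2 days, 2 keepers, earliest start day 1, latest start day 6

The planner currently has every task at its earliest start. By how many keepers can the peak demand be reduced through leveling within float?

4

Early-start peak: d1:6  d2:6  d3:2  d4:0  d5:0  d6:0  d7:0 ⇒ 6.
Leveled (OP1@1, OP2@4, OP3@6): d1:2  d2:2  d3:2  d4:2  d5:2  d6:2  d7:2 ⇒ 2.
Reduction 6 − 2 = 4.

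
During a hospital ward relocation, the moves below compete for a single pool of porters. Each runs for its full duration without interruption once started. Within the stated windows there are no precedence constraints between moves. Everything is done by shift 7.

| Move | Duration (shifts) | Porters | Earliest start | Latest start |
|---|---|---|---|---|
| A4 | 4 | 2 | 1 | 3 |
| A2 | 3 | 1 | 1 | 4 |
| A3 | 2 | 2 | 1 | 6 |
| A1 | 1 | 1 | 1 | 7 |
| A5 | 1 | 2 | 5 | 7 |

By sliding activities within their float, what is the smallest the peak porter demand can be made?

Early-start (A4@1, A2@1, A3@1, A1@1, A5@5) gives peak 6: s1:6  s2:5  s3:3  s4:2  s5:2  s6:0  s7:0.
Shift A3→5, A1→4, A5→7.
Schedule A4@1, A2@1, A3@5, A1@4, A5@7: s1:3  s2:3  s3:3  s4:3  s5:2  s6:2  s7:2 — peak 3.
Total porter-shifts = 18 over 7 shifts ⇒ peak ≥ ⌈18/7⌉ = 3, so 3 is optimal.

3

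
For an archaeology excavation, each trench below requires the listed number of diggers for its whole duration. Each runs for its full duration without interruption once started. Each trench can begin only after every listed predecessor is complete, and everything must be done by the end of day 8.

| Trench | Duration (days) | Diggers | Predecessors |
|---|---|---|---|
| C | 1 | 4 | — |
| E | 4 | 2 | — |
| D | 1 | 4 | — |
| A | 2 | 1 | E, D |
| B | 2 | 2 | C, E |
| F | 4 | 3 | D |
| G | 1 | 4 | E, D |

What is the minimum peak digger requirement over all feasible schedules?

6

Early-start (C@1, E@1, D@1, A@5, B@5, F@2, G@5) gives peak 10: d1:10  d2:5  d3:5  d4:5  d5:10  d6:3  d7:0  d8:0.
Shift D→2, F→3, G→7.
Schedule C@1, E@1, D@2, A@5, B@5, F@3, G@7: d1:6  d2:6  d3:5  d4:5  d5:6  d6:6  d7:4  d8:0 — peak 6.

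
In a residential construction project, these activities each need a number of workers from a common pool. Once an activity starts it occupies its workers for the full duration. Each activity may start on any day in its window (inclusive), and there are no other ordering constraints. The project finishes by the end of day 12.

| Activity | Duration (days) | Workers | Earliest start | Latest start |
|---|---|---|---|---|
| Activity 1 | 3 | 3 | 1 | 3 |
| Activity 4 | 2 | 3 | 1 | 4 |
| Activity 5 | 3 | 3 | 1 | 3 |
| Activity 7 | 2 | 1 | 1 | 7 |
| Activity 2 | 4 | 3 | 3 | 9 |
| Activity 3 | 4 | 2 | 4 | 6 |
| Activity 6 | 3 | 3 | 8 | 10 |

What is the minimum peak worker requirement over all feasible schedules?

6

Early-start (Activity 1@1, Activity 4@1, Activity 5@1, Activity 7@1, Activity 2@3, Activity 3@4, Activity 6@8) gives peak 10: d1:10  d2:10  d3:9  d4:5  d5:5  d6:5  d7:2  d8:3  d9:3  d10:3  d11:0  d12:0.
Shift Activity 5→3, Activity 7→4, Activity 2→6.
Schedule Activity 1@1, Activity 4@1, Activity 5@3, Activity 7@4, Activity 2@6, Activity 3@4, Activity 6@8: d1:6  d2:6  d3:6  d4:6  d5:6  d6:5  d7:5  d8:6  d9:6  d10:3  d11:0  d12:0 — peak 6.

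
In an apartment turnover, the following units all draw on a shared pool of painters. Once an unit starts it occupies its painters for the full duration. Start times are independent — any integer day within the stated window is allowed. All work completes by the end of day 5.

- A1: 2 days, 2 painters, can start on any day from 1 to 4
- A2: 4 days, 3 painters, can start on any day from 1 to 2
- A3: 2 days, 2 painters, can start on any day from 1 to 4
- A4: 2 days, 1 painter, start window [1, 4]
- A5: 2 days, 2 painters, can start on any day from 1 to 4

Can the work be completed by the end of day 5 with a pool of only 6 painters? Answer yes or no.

no

The minimum achievable peak is 7; 6 < 7, so no feasible schedule stays within the cap.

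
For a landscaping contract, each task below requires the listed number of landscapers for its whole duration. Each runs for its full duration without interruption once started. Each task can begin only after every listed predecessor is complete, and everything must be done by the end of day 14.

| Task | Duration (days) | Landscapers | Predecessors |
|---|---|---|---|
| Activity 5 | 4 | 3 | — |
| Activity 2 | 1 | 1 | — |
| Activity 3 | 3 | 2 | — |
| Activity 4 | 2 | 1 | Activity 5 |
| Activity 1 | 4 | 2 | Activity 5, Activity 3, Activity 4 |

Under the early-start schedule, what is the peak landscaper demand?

6

Early-start schedule: Activity 5@1, Activity 2@1, Activity 3@1, Activity 4@5, Activity 1@7.
Load per day: day 1: 6, day 2: 5, day 3: 5, day 4: 3, day 5: 1, day 6: 1, day 7: 2, day 8: 2, day 9: 2, day 10: 2, day 11: 0, day 12: 0, day 13: 0, day 14: 0.
Peak is 6.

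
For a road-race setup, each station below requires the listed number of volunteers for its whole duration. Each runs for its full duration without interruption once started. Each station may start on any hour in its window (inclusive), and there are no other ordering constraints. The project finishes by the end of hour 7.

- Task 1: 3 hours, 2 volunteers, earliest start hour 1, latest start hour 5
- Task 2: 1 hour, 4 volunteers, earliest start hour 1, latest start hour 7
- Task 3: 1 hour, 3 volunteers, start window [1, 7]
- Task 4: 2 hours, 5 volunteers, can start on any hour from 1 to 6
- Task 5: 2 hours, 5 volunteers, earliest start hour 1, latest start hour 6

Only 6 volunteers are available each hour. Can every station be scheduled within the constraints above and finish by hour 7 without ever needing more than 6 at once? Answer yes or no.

Schedule Task 1@1, Task 2@1, Task 3@2, Task 4@4, Task 5@6: h1:6  h2:5  h3:2  h4:5  h5:5  h6:5  h7:5 — peak 6 ≤ 6.

yes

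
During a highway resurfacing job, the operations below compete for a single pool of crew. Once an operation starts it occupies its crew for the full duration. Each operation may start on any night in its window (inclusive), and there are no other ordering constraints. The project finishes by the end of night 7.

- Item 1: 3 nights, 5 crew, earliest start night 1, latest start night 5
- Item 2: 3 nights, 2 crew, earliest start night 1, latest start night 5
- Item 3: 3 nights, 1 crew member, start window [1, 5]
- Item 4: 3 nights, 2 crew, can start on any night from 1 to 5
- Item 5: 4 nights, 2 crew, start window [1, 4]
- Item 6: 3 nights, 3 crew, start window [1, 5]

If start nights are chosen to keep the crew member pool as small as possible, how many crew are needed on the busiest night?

8

Early-start (Item 1@1, Item 2@1, Item 3@1, Item 4@1, Item 5@1, Item 6@1) gives peak 15: n1:15  n2:15  n3:15  n4:2  n5:0  n6:0  n7:0.
Shift Item 4→4, Item 5→4, Item 6→4.
Schedule Item 1@1, Item 2@1, Item 3@1, Item 4@4, Item 5@4, Item 6@4: n1:8  n2:8  n3:8  n4:7  n5:7  n6:7  n7:2 — peak 8.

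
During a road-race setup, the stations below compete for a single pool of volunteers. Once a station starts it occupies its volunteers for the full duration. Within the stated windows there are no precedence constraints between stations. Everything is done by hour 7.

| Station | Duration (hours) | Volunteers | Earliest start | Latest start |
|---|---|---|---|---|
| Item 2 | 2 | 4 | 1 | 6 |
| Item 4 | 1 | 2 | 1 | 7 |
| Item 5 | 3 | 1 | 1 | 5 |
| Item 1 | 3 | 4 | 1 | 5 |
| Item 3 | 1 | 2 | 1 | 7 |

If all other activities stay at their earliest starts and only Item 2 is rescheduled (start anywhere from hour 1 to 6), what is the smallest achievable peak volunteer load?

9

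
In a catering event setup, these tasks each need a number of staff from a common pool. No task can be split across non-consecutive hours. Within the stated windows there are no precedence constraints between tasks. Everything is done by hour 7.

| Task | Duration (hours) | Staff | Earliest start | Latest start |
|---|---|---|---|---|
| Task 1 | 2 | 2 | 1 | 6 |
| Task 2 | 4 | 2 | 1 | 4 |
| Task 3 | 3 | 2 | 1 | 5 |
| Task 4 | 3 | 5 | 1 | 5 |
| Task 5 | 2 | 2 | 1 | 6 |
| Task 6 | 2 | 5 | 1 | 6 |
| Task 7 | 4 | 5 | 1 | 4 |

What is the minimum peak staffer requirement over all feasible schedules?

11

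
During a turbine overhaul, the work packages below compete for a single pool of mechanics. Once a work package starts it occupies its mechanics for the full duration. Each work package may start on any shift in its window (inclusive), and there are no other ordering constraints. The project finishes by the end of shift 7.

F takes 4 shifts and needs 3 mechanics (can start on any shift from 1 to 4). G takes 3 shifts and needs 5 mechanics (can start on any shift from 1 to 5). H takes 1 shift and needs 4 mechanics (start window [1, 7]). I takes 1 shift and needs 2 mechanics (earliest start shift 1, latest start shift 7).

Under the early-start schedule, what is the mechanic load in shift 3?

At early start, shift 3 has: F, G.
Demand: 3 + 5 = 8.

8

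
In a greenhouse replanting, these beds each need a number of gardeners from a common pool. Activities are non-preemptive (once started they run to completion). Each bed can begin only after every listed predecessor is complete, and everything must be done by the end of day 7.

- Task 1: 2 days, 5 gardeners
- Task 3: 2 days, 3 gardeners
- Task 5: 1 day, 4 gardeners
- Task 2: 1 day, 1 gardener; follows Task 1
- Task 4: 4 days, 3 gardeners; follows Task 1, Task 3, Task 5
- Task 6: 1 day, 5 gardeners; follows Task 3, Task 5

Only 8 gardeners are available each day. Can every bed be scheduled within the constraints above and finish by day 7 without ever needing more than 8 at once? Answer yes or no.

yes

Schedule Task 1@1, Task 3@1, Task 5@3, Task 2@3, Task 4@4, Task 6@4: d1:8  d2:8  d3:5  d4:8  d5:3  d6:3  d7:3 — peak 8 ≤ 8.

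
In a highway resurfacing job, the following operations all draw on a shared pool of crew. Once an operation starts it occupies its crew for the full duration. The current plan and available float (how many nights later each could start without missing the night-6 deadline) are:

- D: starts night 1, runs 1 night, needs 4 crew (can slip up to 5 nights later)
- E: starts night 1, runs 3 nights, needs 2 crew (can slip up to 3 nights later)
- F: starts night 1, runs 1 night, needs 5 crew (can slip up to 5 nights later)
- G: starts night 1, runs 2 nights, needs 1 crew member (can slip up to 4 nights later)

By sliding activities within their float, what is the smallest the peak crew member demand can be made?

Early-start (D@1, E@1, F@1, G@1) gives peak 12: n1:12  n2:3  n3:2  n4:0  n5:0  n6:0.
Shift E→2, F→5.
Schedule D@1, E@2, F@5, G@1: n1:5  n2:3  n3:2  n4:2  n5:5  n6:0 — peak 5.

5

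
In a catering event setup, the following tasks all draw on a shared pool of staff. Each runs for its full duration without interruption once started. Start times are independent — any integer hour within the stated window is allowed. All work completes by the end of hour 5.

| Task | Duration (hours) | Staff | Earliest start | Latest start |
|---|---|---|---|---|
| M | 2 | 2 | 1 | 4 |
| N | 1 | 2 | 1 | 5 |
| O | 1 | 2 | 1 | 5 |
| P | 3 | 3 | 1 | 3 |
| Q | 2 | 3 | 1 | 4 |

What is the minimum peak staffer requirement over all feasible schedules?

Early-start (M@1, N@1, O@1, P@1, Q@1) gives peak 12: h1:12  h2:8  h3:3  h4:0  h5:0.
Shift N→3, O→4, Q→4.
Schedule M@1, N@3, O@4, P@1, Q@4: h1:5  h2:5  h3:5  h4:5  h5:3 — peak 5.
Total staffer-hours = 23 over 5 hours ⇒ peak ≥ ⌈23/5⌉ = 5, so 5 is optimal.

5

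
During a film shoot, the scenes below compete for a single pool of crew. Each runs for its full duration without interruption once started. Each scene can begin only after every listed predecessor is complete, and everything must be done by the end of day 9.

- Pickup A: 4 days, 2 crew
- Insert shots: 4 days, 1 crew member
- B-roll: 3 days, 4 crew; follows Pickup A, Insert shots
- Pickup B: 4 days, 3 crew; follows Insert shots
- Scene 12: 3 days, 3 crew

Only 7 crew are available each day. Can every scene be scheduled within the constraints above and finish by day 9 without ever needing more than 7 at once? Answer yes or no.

Schedule Pickup A@1, Insert shots@1, B-roll@5, Pickup B@5, Scene 12@1: d1:6  d2:6  d3:6  d4:3  d5:7  d6:7  d7:7  d8:3  d9:0 — peak 7 ≤ 7.

yes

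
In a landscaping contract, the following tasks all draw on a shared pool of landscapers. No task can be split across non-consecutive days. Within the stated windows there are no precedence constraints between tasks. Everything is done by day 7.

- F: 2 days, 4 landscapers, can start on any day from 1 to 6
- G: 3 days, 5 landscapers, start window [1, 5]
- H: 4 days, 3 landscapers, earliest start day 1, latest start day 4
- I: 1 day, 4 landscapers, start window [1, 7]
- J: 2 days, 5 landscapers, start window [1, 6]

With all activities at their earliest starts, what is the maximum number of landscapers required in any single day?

21

Early-start schedule: F@1, G@1, H@1, I@1, J@1.
Load per day: day 1: 21, day 2: 17, day 3: 8, day 4: 3, day 5: 0, day 6: 0, day 7: 0.
Peak is 21.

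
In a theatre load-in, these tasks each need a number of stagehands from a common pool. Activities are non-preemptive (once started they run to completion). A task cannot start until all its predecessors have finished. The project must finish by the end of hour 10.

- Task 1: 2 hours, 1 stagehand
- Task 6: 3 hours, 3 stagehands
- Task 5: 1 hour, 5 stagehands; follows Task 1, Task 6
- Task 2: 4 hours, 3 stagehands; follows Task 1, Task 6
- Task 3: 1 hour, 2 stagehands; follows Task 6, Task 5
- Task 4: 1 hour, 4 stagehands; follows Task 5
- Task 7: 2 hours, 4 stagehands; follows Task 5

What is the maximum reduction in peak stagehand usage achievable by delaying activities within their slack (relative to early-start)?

6

Early-start peak: h1:4  h2:4  h3:3  h4:8  h5:13  h6:7  h7:3  h8:0  h9:0  h10:0 ⇒ 13.
Leveled (Task 1@1, Task 6@1, Task 5@4, Task 2@5, Task 3@5, Task 4@6, Task 7@7): h1:4  h2:4  h3:3  h4:5  h5:5  h6:7  h7:7  h8:7  h9:0  h10:0 ⇒ 7.
Reduction 13 − 7 = 6.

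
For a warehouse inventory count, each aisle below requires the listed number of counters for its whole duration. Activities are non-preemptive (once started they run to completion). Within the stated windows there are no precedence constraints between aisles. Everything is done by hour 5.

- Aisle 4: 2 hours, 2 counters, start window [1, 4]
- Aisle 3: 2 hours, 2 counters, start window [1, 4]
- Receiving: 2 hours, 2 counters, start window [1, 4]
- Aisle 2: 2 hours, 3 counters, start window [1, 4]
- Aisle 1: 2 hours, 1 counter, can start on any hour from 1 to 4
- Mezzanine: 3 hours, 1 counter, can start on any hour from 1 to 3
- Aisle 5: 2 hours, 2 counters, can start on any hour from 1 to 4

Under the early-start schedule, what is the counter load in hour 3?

At early start, hour 3 has: Mezzanine.
Demand: 1 = 1.

1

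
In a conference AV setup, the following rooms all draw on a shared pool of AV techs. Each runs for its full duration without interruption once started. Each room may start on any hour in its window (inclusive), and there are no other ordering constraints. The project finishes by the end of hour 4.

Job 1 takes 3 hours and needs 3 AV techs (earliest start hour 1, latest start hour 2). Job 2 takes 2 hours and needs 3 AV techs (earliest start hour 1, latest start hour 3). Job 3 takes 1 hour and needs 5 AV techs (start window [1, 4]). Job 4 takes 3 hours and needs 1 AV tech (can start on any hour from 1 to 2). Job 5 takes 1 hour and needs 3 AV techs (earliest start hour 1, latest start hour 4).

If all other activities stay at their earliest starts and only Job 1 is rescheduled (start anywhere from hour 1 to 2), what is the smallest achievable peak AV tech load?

Job 1@1: h1:15  h2:7  h3:4  h4:0 → peak 15
Job 1@2: h1:12  h2:7  h3:4  h4:3 → peak 12
Best is Job 1@2, peak 12.

12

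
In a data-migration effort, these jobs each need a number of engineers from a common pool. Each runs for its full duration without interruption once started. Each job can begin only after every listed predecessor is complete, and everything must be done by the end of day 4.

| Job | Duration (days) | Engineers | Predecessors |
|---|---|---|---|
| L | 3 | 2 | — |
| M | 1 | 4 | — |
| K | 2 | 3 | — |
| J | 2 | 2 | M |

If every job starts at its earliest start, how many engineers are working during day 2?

7

At early start, day 2 has: L, K, J.
Demand: 2 + 3 + 2 = 7.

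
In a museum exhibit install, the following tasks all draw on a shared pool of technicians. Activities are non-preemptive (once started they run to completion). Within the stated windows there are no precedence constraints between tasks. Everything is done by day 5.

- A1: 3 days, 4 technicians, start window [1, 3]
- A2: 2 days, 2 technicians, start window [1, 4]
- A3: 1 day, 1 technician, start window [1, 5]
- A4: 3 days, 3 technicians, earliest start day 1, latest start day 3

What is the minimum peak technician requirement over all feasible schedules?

7

Early-start (A1@1, A2@1, A3@1, A4@1) gives peak 10: d1:10  d2:9  d3:7  d4:0  d5:0.
Shift A4→3.
Schedule A1@1, A2@1, A3@1, A4@3: d1:7  d2:6  d3:7  d4:3  d5:3 — peak 7.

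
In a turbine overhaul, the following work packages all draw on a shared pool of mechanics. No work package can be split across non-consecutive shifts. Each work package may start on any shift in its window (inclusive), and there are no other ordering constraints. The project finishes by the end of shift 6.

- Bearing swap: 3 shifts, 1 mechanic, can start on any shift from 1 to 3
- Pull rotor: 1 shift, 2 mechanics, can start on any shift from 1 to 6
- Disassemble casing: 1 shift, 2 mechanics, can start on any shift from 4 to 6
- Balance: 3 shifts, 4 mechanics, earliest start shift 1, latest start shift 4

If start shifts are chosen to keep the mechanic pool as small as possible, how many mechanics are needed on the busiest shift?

5

Early-start (Bearing swap@1, Pull rotor@1, Disassemble casing@4, Balance@1) gives peak 7: s1:7  s2:5  s3:5  s4:2  s5:0  s6:0.
Shift Disassemble casing→5, Balance→2.
Schedule Bearing swap@1, Pull rotor@1, Disassemble casing@5, Balance@2: s1:3  s2:5  s3:5  s4:4  s5:2  s6:0 — peak 5.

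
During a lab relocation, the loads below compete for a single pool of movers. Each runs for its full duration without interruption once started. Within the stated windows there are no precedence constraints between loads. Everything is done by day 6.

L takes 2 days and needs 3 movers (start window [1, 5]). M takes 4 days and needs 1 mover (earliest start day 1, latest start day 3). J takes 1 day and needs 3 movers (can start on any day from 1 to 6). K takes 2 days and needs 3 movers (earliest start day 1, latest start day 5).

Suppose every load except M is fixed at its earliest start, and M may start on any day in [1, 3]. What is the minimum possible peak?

9

M@1: d1:10  d2:7  d3:1  d4:1  d5:0  d6:0 → peak 10
M@2: d1:9  d2:7  d3:1  d4:1  d5:1  d6:0 → peak 9
M@3: d1:9  d2:6  d3:1  d4:1  d5:1  d6:1 → peak 9
Best is M@2, peak 9.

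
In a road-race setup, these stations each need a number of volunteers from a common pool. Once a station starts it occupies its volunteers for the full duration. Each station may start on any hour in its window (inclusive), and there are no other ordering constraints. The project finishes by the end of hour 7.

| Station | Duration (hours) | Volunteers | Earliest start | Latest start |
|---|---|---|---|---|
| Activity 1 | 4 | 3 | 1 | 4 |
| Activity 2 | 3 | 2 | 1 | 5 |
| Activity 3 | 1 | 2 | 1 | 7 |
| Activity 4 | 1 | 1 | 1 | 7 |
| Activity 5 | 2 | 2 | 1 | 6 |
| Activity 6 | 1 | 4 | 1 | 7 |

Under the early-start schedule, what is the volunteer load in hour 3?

At early start, hour 3 has: Activity 1, Activity 2.
Demand: 3 + 2 = 5.

5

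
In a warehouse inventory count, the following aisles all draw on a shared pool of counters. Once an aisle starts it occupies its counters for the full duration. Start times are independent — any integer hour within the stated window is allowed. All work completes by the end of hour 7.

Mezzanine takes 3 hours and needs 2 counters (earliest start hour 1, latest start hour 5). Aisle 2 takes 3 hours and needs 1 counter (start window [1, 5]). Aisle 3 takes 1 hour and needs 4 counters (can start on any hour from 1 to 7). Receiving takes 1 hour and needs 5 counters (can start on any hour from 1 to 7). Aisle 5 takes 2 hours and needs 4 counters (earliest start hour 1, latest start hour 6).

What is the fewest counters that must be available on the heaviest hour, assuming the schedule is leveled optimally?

Early-start (Mezzanine@1, Aisle 2@1, Aisle 3@1, Receiving@1, Aisle 5@1) gives peak 16: h1:16  h2:7  h3:3  h4:0  h5:0  h6:0  h7:0.
Shift Aisle 3→4, Receiving→5, Aisle 5→6.
Schedule Mezzanine@1, Aisle 2@1, Aisle 3@4, Receiving@5, Aisle 5@6: h1:3  h2:3  h3:3  h4:4  h5:5  h6:4  h7:4 — peak 5.

5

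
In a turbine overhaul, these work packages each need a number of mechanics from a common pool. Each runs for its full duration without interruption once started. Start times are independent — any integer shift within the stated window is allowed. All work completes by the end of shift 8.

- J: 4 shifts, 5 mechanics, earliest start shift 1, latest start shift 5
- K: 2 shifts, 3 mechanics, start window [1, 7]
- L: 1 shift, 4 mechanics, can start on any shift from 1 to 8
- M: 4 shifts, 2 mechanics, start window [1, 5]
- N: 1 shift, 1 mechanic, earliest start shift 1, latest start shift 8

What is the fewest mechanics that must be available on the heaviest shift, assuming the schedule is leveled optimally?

Early-start (J@1, K@1, L@1, M@1, N@1) gives peak 15: s1:15  s2:10  s3:7  s4:7  s5:0  s6:0  s7:0  s8:0.
Shift K→5, L→7, M→5.
Schedule J@1, K@5, L@7, M@5, N@1: s1:6  s2:5  s3:5  s4:5  s5:5  s6:5  s7:6  s8:2 — peak 6.

6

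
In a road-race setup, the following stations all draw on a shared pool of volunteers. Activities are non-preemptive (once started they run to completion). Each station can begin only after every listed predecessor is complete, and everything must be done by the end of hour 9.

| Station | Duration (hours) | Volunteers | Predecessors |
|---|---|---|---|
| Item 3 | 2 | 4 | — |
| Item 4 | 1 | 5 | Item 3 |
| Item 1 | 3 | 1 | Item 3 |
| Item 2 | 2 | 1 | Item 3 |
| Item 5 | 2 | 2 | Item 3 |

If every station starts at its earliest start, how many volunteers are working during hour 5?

1

At early start, hour 5 has: Item 1.
Demand: 1 = 1.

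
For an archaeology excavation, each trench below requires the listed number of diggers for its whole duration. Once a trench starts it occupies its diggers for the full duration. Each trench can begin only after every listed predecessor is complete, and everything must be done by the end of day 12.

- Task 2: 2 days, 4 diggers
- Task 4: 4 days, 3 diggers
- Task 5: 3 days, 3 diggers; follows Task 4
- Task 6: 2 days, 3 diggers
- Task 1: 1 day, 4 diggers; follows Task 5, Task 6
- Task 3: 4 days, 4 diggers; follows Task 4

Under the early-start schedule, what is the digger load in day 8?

8

At early start, day 8 has: Task 1, Task 3.
Demand: 4 + 4 = 8.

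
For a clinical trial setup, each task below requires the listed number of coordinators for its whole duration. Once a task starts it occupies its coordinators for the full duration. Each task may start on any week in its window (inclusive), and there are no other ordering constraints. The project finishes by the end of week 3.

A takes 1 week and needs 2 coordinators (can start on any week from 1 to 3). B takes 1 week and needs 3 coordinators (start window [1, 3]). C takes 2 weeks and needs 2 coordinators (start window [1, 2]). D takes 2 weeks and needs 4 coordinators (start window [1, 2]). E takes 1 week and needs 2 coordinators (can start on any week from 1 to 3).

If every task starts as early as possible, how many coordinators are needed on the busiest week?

13

Early-start schedule: A@1, B@1, C@1, D@1, E@1.
Load per week: week 1: 13, week 2: 6, week 3: 0.
Peak is 13.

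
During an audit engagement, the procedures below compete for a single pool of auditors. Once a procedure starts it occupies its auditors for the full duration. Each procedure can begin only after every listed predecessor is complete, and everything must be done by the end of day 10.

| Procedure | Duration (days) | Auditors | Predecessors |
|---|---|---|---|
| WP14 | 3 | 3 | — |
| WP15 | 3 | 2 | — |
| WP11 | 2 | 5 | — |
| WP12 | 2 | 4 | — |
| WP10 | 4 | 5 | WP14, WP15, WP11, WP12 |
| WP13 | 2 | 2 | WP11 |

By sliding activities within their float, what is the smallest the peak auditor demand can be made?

Early-start (WP14@1, WP15@1, WP11@1, WP12@1, WP10@4, WP13@3) gives peak 14: d1:14  d2:14  d3:7  d4:7  d5:5  d6:5  d7:5  d8:0  d9:0  d10:0.
Shift WP15→3, WP11→4, WP10→6, WP13→6.
Schedule WP14@1, WP15@3, WP11@4, WP12@1, WP10@6, WP13@6: d1:7  d2:7  d3:5  d4:7  d5:7  d6:7  d7:7  d8:5  d9:5  d10:0 — peak 7.

7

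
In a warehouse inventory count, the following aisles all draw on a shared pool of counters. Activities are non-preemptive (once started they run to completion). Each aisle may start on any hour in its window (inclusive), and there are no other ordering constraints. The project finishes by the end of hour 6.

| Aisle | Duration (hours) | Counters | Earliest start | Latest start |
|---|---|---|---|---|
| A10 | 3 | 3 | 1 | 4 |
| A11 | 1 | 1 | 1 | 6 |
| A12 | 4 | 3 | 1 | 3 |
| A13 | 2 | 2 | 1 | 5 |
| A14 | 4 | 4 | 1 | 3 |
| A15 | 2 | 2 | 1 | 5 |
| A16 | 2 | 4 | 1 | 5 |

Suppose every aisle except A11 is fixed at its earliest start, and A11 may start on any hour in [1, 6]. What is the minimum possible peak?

A11@1: h1:19  h2:18  h3:10  h4:7  h5:0  h6:0 → peak 19
A11@2: h1:18  h2:19  h3:10  h4:7  h5:0  h6:0 → peak 19
A11@3: h1:18  h2:18  h3:11  h4:7  h5:0  h6:0 → peak 18
A11@4: h1:18  h2:18  h3:10  h4:8  h5:0  h6:0 → peak 18
A11@5: h1:18  h2:18  h3:10  h4:7  h5:1  h6:0 → peak 18
A11@6: h1:18  h2:18  h3:10  h4:7  h5:0  h6:1 → peak 18
Best is A11@3, peak 18.

18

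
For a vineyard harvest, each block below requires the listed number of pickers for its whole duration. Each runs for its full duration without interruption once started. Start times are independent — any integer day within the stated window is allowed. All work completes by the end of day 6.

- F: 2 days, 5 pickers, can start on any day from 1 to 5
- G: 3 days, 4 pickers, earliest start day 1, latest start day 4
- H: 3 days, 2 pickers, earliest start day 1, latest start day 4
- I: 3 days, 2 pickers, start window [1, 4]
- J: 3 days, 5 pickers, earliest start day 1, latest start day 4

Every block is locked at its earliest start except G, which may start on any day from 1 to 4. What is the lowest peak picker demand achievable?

14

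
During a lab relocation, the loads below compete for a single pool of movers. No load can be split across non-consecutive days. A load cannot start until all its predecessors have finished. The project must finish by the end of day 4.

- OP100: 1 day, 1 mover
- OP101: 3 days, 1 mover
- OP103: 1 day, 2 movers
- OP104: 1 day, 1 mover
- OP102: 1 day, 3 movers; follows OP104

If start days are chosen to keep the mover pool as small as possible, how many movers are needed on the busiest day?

3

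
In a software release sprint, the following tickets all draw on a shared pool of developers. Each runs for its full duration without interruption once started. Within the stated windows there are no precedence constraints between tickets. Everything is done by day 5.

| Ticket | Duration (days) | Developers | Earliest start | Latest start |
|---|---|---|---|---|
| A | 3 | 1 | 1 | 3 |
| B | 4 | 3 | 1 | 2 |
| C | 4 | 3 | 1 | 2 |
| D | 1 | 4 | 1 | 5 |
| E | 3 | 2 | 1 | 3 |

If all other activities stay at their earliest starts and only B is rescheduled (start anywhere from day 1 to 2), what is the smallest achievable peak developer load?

10

B@1: d1:13  d2:9  d3:9  d4:6  d5:0 → peak 13
B@2: d1:10  d2:9  d3:9  d4:6  d5:3 → peak 10
Best is B@2, peak 10.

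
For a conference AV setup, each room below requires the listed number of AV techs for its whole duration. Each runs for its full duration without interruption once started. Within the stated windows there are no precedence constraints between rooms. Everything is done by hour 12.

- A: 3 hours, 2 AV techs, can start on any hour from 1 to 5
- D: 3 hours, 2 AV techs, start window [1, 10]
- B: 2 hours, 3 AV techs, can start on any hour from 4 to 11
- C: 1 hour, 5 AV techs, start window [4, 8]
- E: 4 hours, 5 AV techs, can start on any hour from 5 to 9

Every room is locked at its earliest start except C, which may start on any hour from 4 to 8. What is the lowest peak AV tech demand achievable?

8

C@4: h1:4  h2:4  h3:4  h4:8  h5:8  h6:5  h7:5  h8:5  h9:0  h10:0  h11:0  h12:0 → peak 8
C@5: h1:4  h2:4  h3:4  h4:3  h5:13  h6:5  h7:5  h8:5  h9:0  h10:0  h11:0  h12:0 → peak 13
C@6: h1:4  h2:4  h3:4  h4:3  h5:8  h6:10  h7:5  h8:5  h9:0  h10:0  h11:0  h12:0 → peak 10
C@7: h1:4  h2:4  h3:4  h4:3  h5:8  h6:5  h7:10  h8:5  h9:0  h10:0  h11:0  h12:0 → peak 10
C@8: h1:4  h2:4  h3:4  h4:3  h5:8  h6:5  h7:5  h8:10  h9:0  h10:0  h11:0  h12:0 → peak 10
Best is C@4, peak 8.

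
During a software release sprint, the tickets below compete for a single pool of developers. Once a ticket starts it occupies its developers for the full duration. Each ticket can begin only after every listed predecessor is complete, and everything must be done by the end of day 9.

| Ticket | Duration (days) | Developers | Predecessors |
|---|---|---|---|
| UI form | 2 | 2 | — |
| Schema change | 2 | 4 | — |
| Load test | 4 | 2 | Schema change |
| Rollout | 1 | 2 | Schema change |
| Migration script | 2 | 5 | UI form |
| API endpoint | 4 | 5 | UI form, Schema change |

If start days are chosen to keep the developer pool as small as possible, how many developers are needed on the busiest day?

7

Early-start (UI form@1, Schema change@1, Load test@3, Rollout@3, Migration script@3, API endpoint@3) gives peak 14: d1:6  d2:6  d3:14  d4:12  d5:7  d6:7  d7:0  d8:0  d9:0.
Shift Migration script→4, API endpoint→6.
Schedule UI form@1, Schema change@1, Load test@3, Rollout@3, Migration script@4, API endpoint@6: d1:6  d2:6  d3:4  d4:7  d5:7  d6:7  d7:5  d8:5  d9:5 — peak 7.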